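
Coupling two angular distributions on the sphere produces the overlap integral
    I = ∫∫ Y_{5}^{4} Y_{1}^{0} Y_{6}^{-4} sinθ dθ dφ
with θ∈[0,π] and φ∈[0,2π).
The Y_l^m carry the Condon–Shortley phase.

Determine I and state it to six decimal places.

0.182727

m-sum 0 ✓  L=12 even ✓  4≤6≤6 ✓
Π(2lᵢ+1) = 11×3×13 = 429
triangle coeff Δ(5,1,6) = 1/858
Σ_t [0,0]: t=0:+1/14400 = 1/14400
(3j)²=6/143 [(5 1 6; 0 0 0)], sign=+1
Σ_t [0,0]: t=0:+1/362880 = 1/362880
(3j)²=10/429 [(5 1 6; 4 0 -4)], sign=+1
⇒ 4πI² = 60/143
I = (+1)√(60/143/(4π)) = 0.18272698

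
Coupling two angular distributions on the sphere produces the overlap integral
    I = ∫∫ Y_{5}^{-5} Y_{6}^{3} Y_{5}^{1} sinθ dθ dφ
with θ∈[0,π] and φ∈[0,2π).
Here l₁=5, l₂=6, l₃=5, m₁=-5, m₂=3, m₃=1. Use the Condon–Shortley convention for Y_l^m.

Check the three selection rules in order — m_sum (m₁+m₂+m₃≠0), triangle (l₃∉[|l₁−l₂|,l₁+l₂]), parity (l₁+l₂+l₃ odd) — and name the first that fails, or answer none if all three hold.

azimuthal sum: -5 + 3 + 1 = -1  ✗
1 ≤ 5 ≤ 11 (triangle on l)
L = 5 + 6 + 5 = 16 (even)

m_sum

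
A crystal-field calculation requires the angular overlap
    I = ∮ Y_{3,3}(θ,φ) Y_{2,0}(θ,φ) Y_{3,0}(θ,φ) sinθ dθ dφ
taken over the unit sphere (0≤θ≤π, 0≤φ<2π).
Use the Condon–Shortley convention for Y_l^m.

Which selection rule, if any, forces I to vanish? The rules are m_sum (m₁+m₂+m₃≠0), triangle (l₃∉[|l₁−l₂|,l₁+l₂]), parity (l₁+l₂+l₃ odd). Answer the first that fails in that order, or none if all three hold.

azimuthal sum: 3 + 0 + 0 = 3  ✗
1 ≤ 3 ≤ 5 (triangle on l)
L = 3 + 2 + 3 = 8 (even)

m_sum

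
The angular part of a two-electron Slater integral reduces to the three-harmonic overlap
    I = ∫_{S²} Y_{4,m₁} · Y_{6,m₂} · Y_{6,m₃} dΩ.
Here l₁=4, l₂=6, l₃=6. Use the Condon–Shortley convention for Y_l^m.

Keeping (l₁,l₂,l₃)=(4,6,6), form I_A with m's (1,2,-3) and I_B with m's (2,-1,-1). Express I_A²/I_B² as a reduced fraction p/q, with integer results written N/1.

l's match ⇒ only the (l;m) 3-j factors differ between A and B.
A: triangle coeff Δ(4,6,6) = 1/15315300; Σ_t [0,3]: t=0:+1/5806080 t=1:−1/120960 t=2:+1/34560 t=3:−1/103680 = 13/1161216; (3j)²=65/5236 [(4 6 6; 1 2 -3)], sign=-1
B: triangle coeff Δ(4,6,6) = 1/15315300; Σ_t [0,2]: t=0:+1/69120 t=1:−1/20736 t=2:+1/69120 = -1/51840; (3j)²=280/21879 [(4 6 6; 2 -1 -1)], sign=+1
I_A²/I_B² = (65/5236)/(280/21879) = 1521/1568

1521/1568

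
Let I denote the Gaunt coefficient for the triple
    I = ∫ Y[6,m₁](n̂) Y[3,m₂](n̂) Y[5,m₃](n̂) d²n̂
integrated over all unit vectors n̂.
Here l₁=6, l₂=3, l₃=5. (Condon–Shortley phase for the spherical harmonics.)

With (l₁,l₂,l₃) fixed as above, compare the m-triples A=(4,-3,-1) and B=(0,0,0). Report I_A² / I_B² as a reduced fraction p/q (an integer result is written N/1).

Same 6,3,5: normalisation and zero-m 3j drop out of the ratio.
A: Δ: 4! 8! 2! / 15! → 1/675675; sum: t=0:+1/69120 = 1/69120; 3j²(6 3 5; 4 -3 -1) = Δ·Π!·Σ² = 4/143  (sign +1)
B: Δ: 4! 8! 2! / 15! → 1/675675; sum: t=1:−1/8640 t=2:+1/2304 t=3:−1/8640 = 7/34560; 3j²(6 3 5; 0 0 0) = Δ·Π!·Σ² = 7/429  (sign -1)
I_A²/I_B² = (4/143)/(7/429) = 12/7

12/7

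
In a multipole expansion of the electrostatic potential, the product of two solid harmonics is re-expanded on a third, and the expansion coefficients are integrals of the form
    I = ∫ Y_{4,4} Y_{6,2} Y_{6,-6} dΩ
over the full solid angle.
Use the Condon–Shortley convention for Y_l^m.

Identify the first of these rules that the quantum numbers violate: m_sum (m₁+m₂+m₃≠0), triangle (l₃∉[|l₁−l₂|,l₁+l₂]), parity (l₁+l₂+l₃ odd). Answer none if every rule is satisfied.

Σmᵢ = 0  ✓
l₃∈[|l₁−l₂|,l₁+l₂]=[2,10], have l₃=6  ✓
Σlᵢ = 16 ⇒ even  ✓

none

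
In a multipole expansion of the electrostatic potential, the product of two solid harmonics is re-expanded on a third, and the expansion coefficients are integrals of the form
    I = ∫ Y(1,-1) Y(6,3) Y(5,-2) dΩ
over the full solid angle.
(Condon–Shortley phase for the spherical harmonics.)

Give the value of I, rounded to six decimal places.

Checks pass: Σm=0; 12 even; l₃=5∈[5,7].
(2·1+1)(2·6+1)(2·5+1) = 429
Δ: 2! 0! 10! / 13! → 1/858
sum: t=1:−1/14400 = -1/14400
3j²(1 6 5; 0 0 0) = Δ·Π!·Σ² = 6/143  (sign +1)
sum: t=2:+1/60480 = 1/60480
3j²(1 6 5; -1 3 -2) = Δ·Π!·Σ² = 6/143  (sign -1)
combine: 4πI² = 429·6/143·6/143 = 108/143
take √, sign -1: I = -0.24515397

-0.245154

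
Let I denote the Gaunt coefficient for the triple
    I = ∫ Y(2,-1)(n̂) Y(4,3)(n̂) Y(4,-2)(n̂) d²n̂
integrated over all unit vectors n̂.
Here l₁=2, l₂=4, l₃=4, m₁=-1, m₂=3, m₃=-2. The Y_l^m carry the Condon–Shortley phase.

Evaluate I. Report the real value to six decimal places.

-0.187702

Checks pass: Σm=0; 10 even; l₃=4∈[2,6].
(2·2+1)(2·4+1)(2·4+1) = 405
Δ: 2! 2! 6! / 11! → 1/13860
sum: t=0:+1/192 t=1:−1/36 t=2:+1/192 = -5/288
3j²(2 4 4; 0 0 0) = Δ·Π!·Σ² = 20/693  (sign -1)
sum: t=1:−1/1440 t=2:+1/240 = 1/288
3j²(2 4 4; -1 3 -2) = Δ·Π!·Σ² = 5/132  (sign +1)
combine: 4πI² = 405·20/693·5/132 = 375/847
take √, sign -1: I = -0.18770204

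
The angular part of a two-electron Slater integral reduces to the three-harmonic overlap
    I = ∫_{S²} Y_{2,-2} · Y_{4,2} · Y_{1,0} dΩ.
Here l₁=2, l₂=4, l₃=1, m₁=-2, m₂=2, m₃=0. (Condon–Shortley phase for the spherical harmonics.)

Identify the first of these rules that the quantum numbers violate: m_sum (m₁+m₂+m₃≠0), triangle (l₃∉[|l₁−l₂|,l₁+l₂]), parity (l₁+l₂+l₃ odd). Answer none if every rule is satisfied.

triangle

azimuthal sum: -2 + 2 + 0 = 0  ✓
2 ≤ 1 ≤ 6 (triangle on l)  ✗
L = 2 + 4 + 1 = 7 (odd)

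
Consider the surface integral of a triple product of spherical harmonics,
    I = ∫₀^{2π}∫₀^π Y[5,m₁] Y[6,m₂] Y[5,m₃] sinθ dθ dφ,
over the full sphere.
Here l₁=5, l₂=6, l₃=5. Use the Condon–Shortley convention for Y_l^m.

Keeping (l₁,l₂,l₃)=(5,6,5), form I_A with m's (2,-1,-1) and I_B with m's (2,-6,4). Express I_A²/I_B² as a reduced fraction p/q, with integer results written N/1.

128/231

l's match ⇒ only the (l;m) 3-j factors differ between A and B.
A: triangle coeff Δ(5,6,5) = 1/28588560; Σ_t [0,3]: t=0:+1/518400 t=1:−1/23040 t=2:+1/10368 t=3:−1/41472 = 1/32400; (3j)²=128/12155 [(5 6 5; 2 -1 -1)], sign=+1
B: triangle coeff Δ(5,6,5) = 1/28588560; Σ_t [0,0]: t=0:+1/3110400 = 1/3110400; (3j)²=21/1105 [(5 6 5; 2 -6 4)], sign=-1
I_A²/I_B² = (128/12155)/(21/1105) = 128/231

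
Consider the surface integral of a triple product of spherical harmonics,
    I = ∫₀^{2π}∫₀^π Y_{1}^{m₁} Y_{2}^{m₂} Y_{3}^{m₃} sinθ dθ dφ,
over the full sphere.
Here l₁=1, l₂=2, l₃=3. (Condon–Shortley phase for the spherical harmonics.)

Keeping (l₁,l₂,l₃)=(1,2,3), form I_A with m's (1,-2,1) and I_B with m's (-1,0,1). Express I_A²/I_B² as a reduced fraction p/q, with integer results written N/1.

1/6

l's match ⇒ only the (l;m) 3-j factors differ between A and B.
A: triangle coeff Δ(1,2,3) = 1/105; Σ_t [0,0]: t=0:+1/48 = 1/48; (3j)²=1/105 [(1 2 3; 1 -2 1)], sign=+1
B: triangle coeff Δ(1,2,3) = 1/105; Σ_t [0,0]: t=0:+1/8 = 1/8; (3j)²=2/35 [(1 2 3; -1 0 1)], sign=+1
I_A²/I_B² = (1/105)/(2/35) = 1/6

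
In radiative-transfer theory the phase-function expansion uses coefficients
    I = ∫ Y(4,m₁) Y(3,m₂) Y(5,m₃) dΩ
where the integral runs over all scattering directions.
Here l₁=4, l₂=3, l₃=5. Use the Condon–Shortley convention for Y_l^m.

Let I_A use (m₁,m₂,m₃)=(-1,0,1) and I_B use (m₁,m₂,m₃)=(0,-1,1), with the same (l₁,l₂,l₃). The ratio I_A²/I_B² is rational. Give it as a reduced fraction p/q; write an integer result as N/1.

Shared (l₁,l₂,l₃)=(4,3,5): N and (l;000)² cancel in I_A²/I_B².
A: Δ = 2!·6!·4!/13! = 1/180180; Racah Σ t=0..2: t=0:+1/1440 t=1:−1/192 t=2:+1/432 = -19/8640; ⇒ 3j(4 3 5; -1 0 1)² = 361/30030, sgn -1
B: Δ = 2!·6!·4!/13! = 1/180180; Racah Σ t=0..2: t=0:+1/384 t=1:−1/216 t=2:+1/2304 = -11/6912; ⇒ 3j(4 3 5; 0 -1 1)² = 11/1638, sgn -1
I_A²/I_B² = (361/30030)/(11/1638) = 1083/605

1083/605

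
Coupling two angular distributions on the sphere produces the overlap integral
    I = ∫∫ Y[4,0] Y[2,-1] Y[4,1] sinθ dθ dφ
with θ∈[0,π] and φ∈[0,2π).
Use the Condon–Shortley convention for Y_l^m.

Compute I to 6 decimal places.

-0.044869

Checks pass: Σm=0; 10 even; l₃=4∈[2,6].
(2·4+1)(2·2+1)(2·4+1) = 405
Δ: 2! 6! 2! / 11! → 1/13860
sum: t=0:+1/192 t=1:−1/36 t=2:+1/192 = -5/288
3j²(4 2 4; 0 0 0) = Δ·Π!·Σ² = 20/693  (sign -1)
sum: t=0:+1/96 t=1:−1/72 = -1/288
3j²(4 2 4; 0 -1 1) = Δ·Π!·Σ² = 1/462  (sign +1)
combine: 4πI² = 405·20/693·1/462 = 150/5929
take √, sign -1: I = -0.04486937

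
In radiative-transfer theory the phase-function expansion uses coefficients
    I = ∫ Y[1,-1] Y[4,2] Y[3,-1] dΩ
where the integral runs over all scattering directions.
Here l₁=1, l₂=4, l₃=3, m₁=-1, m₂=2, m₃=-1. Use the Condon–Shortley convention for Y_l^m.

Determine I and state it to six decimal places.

0.238414

Rules hold: Σm=0, L=8 even, 3≤3≤5.
N = 3·9·7 = 189
Δ = 2!·0!·6!/9! = 1/252
Racah Σ t=1..1: t=1:−1/36 = -1/36
⇒ 3j(1 4 3; 0 0 0)² = 4/63, sgn +1
Racah Σ t=2..2: t=2:+1/96 = 1/96
⇒ 3j(1 4 3; -1 2 -1)² = 5/84, sgn +1
4πI² = N·(3j₀)²·(3jₘ)² = 5/7
I = +1·√(0.714286/4π) = 0.23841361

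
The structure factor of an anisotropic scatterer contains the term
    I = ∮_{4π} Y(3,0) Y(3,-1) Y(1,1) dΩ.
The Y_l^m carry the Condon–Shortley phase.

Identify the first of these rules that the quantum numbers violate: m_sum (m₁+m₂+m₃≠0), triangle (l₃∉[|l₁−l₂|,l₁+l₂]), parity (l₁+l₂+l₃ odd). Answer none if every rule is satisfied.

parity

azimuthal sum: 0 − 1 + 1 = 0  ✓
0 ≤ 1 ≤ 6 (triangle on l)  ✓
L = 3 + 3 + 1 = 7 (odd)  ✗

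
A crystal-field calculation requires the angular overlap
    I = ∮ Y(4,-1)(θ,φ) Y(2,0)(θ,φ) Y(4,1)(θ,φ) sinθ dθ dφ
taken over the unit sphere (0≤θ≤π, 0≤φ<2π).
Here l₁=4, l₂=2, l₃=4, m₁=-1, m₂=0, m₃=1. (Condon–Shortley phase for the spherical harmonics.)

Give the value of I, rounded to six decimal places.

-0.139264

m-sum 0 ✓  L=10 even ✓  2≤4≤6 ✓
Π(2lᵢ+1) = 9×5×9 = 405
triangle coeff Δ(4,2,4) = 1/13860
Σ_t [0,2]: t=0:+1/192 t=1:−1/36 t=2:+1/192 = -5/288
(3j)²=20/693 [(4 2 4; 0 0 0)], sign=-1
Σ_t [0,2]: t=0:+1/480 t=1:−1/48 t=2:+1/144 = -17/1440
(3j)²=289/13860 [(4 2 4; -1 0 1)], sign=+1
⇒ 4πI² = 1445/5929
I = (-1)√(1445/5929/(4π)) = -0.13926381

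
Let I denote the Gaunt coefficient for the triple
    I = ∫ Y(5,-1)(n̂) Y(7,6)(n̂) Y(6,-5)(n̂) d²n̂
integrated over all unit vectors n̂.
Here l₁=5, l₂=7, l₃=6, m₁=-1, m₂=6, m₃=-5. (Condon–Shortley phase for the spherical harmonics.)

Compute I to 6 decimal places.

Rules hold: Σm=0, L=18 even, 2≤6≤12.
N = 11·15·13 = 2145
Δ = 6!·4!·8!/19! = 1/174594420
Racah Σ t=1..5: t=1:−1/4147200 t=2:+1/207360 t=3:−1/82944 t=4:+1/207360 t=5:−1/4147200 = -1/345600
⇒ 3j(5 7 6; 0 0 0)² = 420/46189, sgn -1
Racah Σ t=5..6: t=5:−1/29030400 t=6:+1/87091200 = -1/43545600
⇒ 3j(5 7 6; -1 6 -5)² = 88/6783, sgn +1
4πI² = N·(3j₀)²·(3jₘ)² = 26400/104329
I = -1·√(0.253046/4π) = -0.14190396

-0.141904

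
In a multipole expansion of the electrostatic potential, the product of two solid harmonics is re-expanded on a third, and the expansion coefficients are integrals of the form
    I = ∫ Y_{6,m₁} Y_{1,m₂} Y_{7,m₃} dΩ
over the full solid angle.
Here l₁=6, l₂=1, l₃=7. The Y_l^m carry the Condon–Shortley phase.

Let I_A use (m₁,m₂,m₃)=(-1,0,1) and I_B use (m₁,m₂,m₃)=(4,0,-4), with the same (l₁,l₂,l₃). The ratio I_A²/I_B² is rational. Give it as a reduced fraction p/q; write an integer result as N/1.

Same 6,1,7: normalisation and zero-m 3j drop out of the ratio.
A: Δ: 0! 12! 2! / 15! → 1/1365; sum: t=0:+1/604800 = 1/604800; 3j²(6 1 7; -1 0 1) = Δ·Π!·Σ² = 16/455  (sign +1)
B: Δ: 0! 12! 2! / 15! → 1/1365; sum: t=0:+1/7257600 = 1/7257600; 3j²(6 1 7; 4 0 -4) = Δ·Π!·Σ² = 11/455  (sign -1)
I_A²/I_B² = (16/455)/(11/455) = 16/11

16/11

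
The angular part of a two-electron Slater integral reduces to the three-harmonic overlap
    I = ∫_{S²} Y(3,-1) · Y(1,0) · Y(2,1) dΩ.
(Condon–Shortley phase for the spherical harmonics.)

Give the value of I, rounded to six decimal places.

-0.233597

Checks pass: Σm=0; 6 even; l₃=2∈[2,4].
(2·3+1)(2·1+1)(2·2+1) = 105
Δ: 2! 4! 0! / 7! → 1/105
sum: t=1:−1/4 = -1/4
3j²(3 1 2; 0 0 0) = Δ·Π!·Σ² = 3/35  (sign -1)
sum: t=1:−1/6 = -1/6
3j²(3 1 2; -1 0 1) = Δ·Π!·Σ² = 8/105  (sign +1)
combine: 4πI² = 105·3/35·8/105 = 24/35
take √, sign -1: I = -0.23359668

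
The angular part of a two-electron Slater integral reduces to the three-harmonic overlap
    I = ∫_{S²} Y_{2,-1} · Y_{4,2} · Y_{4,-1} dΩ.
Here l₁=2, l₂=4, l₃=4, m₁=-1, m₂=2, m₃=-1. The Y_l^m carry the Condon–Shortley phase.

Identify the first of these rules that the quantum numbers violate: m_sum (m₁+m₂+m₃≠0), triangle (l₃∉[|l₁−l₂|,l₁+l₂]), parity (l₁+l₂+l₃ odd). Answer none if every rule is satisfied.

none

azimuthal sum: -1 + 2 − 1 = 0  ✓
2 ≤ 4 ≤ 6 (triangle on l)  ✓
L = 2 + 4 + 4 = 10 (even)  ✓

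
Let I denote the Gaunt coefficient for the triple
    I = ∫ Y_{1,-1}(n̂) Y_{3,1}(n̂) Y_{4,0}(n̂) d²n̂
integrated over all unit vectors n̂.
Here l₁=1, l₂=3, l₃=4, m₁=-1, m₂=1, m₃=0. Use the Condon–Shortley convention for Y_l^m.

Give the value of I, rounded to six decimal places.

0.150786

Checks pass: Σm=0; 8 even; l₃=4∈[2,4].
(2·1+1)(2·3+1)(2·4+1) = 189
Δ: 0! 2! 6! / 9! → 1/252
sum: t=0:+1/36 = 1/36
3j²(1 3 4; 0 0 0) = Δ·Π!·Σ² = 4/63  (sign +1)
sum: t=0:+1/96 = 1/96
3j²(1 3 4; -1 1 0) = Δ·Π!·Σ² = 1/42  (sign +1)
combine: 4πI² = 189·4/63·1/42 = 2/7
take √, sign +1: I = 0.15078601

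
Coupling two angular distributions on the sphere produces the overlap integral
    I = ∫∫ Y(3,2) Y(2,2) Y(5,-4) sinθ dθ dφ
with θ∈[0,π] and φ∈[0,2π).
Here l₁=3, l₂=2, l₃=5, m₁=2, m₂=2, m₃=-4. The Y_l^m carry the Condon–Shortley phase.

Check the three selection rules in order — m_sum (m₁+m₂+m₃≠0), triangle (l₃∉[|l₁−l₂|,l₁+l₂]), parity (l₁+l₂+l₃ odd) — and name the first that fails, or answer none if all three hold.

Σmᵢ = 0  ✓
l₃∈[|l₁−l₂|,l₁+l₂]=[1,5], have l₃=5  ✓
Σlᵢ = 10 ⇒ even  ✓

none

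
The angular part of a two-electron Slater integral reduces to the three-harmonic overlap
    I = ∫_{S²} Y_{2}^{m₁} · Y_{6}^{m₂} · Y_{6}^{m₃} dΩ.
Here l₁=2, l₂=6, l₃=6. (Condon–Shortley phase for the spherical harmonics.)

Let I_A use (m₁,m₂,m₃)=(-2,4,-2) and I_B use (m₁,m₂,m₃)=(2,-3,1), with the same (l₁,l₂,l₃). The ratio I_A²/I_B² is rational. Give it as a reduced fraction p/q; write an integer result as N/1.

3/4

Same 2,6,6: normalisation and zero-m 3j drop out of the ratio.
A: Δ: 2! 2! 10! / 15! → 1/90090; sum: t=2:+1/322560 = 1/322560; 3j²(2 6 6; -2 4 -2) = Δ·Π!·Σ² = 18/1001  (sign +1)
B: Δ: 2! 2! 10! / 15! → 1/90090; sum: t=0:+1/120960 = 1/120960; 3j²(2 6 6; 2 -3 1) = Δ·Π!·Σ² = 24/1001  (sign -1)
I_A²/I_B² = (18/1001)/(24/1001) = 3/4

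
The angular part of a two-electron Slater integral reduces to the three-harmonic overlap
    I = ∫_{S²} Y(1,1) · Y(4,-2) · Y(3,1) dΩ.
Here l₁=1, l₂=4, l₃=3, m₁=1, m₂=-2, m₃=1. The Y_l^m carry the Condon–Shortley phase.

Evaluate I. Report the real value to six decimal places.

0.238414

Checks pass: Σm=0; 8 even; l₃=3∈[3,5].
(2·1+1)(2·4+1)(2·3+1) = 189
Δ: 2! 0! 6! / 9! → 1/252
sum: t=1:−1/36 = -1/36
3j²(1 4 3; 0 0 0) = Δ·Π!·Σ² = 4/63  (sign +1)
sum: t=0:+1/96 = 1/96
3j²(1 4 3; 1 -2 1) = Δ·Π!·Σ² = 5/84  (sign +1)
combine: 4πI² = 189·4/63·5/84 = 5/7
take √, sign +1: I = 0.23841361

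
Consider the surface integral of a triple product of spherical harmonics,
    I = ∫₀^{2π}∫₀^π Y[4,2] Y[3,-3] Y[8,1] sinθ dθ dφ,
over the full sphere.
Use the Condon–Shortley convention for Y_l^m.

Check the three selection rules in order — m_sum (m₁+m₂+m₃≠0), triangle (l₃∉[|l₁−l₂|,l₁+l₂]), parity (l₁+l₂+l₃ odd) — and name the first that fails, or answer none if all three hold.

azimuthal sum: 2 − 3 + 1 = 0  ✓
1 ≤ 8 ≤ 7 (triangle on l)  ✗
L = 4 + 3 + 8 = 15 (odd)

triangle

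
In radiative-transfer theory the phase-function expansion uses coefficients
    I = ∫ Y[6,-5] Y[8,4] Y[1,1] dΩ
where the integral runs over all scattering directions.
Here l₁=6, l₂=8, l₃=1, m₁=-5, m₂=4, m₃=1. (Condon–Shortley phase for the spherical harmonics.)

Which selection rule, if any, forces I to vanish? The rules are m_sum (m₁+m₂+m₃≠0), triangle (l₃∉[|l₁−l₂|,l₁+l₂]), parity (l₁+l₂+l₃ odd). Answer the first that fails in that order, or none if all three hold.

m₁+m₂+m₃ = -5 + 4 + 1 = 0  ✓
triangle: |6−8|=2 ≤ l₃=1 ≤ 6+8=14  ✗
parity: l₁+l₂+l₃ = 15 is odd

triangle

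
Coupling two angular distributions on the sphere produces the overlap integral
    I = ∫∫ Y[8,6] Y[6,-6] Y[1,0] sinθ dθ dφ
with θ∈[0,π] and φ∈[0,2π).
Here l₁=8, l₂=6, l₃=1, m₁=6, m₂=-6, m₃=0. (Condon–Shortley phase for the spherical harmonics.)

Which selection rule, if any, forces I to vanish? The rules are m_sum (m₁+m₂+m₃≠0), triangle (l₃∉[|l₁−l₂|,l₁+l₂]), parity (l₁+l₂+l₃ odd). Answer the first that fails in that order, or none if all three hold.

m₁+m₂+m₃ = 6 − 6 + 0 = 0  ✓
triangle: |8−6|=2 ≤ l₃=1 ≤ 8+6=14  ✗
parity: l₁+l₂+l₃ = 15 is odd

triangle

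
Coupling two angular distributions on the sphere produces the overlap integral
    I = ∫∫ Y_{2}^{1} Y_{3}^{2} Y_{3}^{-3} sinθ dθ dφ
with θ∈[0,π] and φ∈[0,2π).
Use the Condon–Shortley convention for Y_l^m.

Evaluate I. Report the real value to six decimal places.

-0.210261

m-sum 0 ✓  L=8 even ✓  1≤3≤5 ✓
Π(2lᵢ+1) = 5×7×7 = 245
triangle coeff Δ(2,3,3) = 1/3780
Σ_t [0,2]: t=0:+1/24 t=1:−1/4 t=2:+1/24 = -1/6
(3j)²=4/105 [(2 3 3; 0 0 0)], sign=+1
Σ_t [1,1]: t=1:−1/48 = -1/48
(3j)²=5/84 [(2 3 3; 1 2 -3)], sign=-1
⇒ 4πI² = 5/9
I = (-1)√(5/9/(4π)) = -0.21026104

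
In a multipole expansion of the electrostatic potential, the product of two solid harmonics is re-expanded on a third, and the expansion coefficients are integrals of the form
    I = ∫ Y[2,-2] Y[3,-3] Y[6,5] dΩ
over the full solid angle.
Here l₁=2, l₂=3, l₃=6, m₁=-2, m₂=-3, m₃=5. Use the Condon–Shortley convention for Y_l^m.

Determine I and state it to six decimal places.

|2−3|≤6≤2+3 violated ⇒ I = 0

0.000000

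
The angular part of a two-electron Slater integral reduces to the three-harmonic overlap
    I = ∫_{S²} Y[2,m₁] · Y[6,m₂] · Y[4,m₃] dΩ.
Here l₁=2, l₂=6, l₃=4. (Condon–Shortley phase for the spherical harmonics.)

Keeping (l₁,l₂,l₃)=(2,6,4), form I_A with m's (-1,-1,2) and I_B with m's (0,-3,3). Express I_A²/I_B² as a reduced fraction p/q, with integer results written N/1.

35/54

Shared (l₁,l₂,l₃)=(2,6,4): N and (l;000)² cancel in I_A²/I_B².
A: Δ = 4!·0!·8!/13! = 1/6435; Racah Σ t=3..3: t=3:−1/8640 = -1/8640; ⇒ 3j(2 6 4; -1 -1 2)² = 14/1287, sgn -1
B: Δ = 4!·0!·8!/13! = 1/6435; Racah Σ t=2..2: t=2:+1/20160 = 1/20160; ⇒ 3j(2 6 4; 0 -3 3)² = 12/715, sgn -1
I_A²/I_B² = (14/1287)/(12/715) = 35/54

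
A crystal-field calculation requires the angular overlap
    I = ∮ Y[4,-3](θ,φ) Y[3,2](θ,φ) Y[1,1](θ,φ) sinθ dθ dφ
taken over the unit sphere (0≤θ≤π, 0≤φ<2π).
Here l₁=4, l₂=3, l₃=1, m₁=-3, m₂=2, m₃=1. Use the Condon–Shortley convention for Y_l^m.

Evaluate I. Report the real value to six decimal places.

-0.282095

m-sum 0 ✓  L=8 even ✓  1≤1≤7 ✓
Π(2lᵢ+1) = 9×7×3 = 189
triangle coeff Δ(4,3,1) = 1/252
Σ_t [3,3]: t=3:−1/36 = -1/36
(3j)²=4/63 [(4 3 1; 0 0 0)], sign=+1
Σ_t [5,5]: t=5:−1/240 = -1/240
(3j)²=1/12 [(4 3 1; -3 2 1)], sign=-1
⇒ 4πI² = 1/1
I = (-1)√(1/1/(4π)) = -0.28209479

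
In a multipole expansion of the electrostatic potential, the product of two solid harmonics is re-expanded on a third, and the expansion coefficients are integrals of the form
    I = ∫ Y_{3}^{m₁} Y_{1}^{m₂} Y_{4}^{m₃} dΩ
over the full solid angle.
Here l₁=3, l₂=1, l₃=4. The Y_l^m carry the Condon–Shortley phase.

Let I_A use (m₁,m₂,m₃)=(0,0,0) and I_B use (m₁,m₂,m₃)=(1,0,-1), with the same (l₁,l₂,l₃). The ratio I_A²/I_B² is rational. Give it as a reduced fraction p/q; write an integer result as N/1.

Same 3,1,4: normalisation and zero-m 3j drop out of the ratio.
A: Δ: 0! 6! 2! / 9! → 1/252; sum: t=0:+1/36 = 1/36; 3j²(3 1 4; 0 0 0) = Δ·Π!·Σ² = 4/63  (sign +1)
B: Δ: 0! 6! 2! / 9! → 1/252; sum: t=0:+1/48 = 1/48; 3j²(3 1 4; 1 0 -1) = Δ·Π!·Σ² = 5/84  (sign -1)
I_A²/I_B² = (4/63)/(5/84) = 16/15

16/15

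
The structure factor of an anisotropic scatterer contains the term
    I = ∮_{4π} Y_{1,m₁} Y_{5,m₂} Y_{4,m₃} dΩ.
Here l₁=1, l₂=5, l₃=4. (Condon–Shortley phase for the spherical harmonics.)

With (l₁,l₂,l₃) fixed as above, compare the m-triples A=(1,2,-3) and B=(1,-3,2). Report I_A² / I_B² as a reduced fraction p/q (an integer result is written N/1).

3/28

Shared (l₁,l₂,l₃)=(1,5,4): N and (l;000)² cancel in I_A²/I_B².
A: Δ = 2!·0!·8!/11! = 1/495; Racah Σ t=0..0: t=0:+1/10080 = 1/10080; ⇒ 3j(1 5 4; 1 2 -3)² = 1/165, sgn -1
B: Δ = 2!·0!·8!/11! = 1/495; Racah Σ t=0..0: t=0:+1/2880 = 1/2880; ⇒ 3j(1 5 4; 1 -3 2)² = 28/495, sgn +1
I_A²/I_B² = (1/165)/(28/495) = 3/28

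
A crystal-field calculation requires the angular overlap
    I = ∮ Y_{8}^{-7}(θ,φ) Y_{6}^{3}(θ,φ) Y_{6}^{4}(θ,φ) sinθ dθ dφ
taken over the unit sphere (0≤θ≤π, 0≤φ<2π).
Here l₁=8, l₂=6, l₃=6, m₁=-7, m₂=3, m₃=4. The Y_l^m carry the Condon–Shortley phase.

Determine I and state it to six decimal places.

Rules hold: Σm=0, L=20 even, 2≤6≤14.
N = 17·13·13 = 2873
Δ = 8!·8!·4!/21! = 1/1309458150
Racah Σ t=2..6: t=2:+1/49766400 t=3:−1/3110400 t=4:+1/1327104 t=5:−1/3110400 t=6:+1/49766400 = 1/6635520
⇒ 3j(8 6 6; 0 0 0)² = 350/46189, sgn +1
Racah Σ t=7..8: t=7:−1/812851200 t=8:+1/1219276800 = -1/2438553600
⇒ 3j(8 6 6; -7 3 4)² = 6/2261, sgn -1
4πI² = N·(3j₀)²·(3jₘ)² = 3900/67507
I = -1·√(0.0577718/4π) = -0.06780363

-0.067804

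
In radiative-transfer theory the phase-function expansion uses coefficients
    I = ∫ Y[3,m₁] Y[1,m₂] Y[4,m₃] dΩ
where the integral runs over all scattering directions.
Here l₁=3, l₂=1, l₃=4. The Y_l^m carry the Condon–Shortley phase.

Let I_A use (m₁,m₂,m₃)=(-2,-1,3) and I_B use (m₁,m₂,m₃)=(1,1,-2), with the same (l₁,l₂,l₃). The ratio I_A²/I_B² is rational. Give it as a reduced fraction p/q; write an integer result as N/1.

Same 3,1,4: normalisation and zero-m 3j drop out of the ratio.
A: Δ: 0! 6! 2! / 9! → 1/252; sum: t=0:+1/240 = 1/240; 3j²(3 1 4; -2 -1 3) = Δ·Π!·Σ² = 1/12  (sign -1)
B: Δ: 0! 6! 2! / 9! → 1/252; sum: t=0:+1/96 = 1/96; 3j²(3 1 4; 1 1 -2) = Δ·Π!·Σ² = 5/84  (sign +1)
I_A²/I_B² = (1/12)/(5/84) = 7/5

7/5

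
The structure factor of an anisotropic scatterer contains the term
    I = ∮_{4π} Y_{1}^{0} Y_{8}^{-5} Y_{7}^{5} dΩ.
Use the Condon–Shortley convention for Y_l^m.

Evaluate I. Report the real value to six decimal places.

m-sum 0 ✓  L=16 even ✓  7≤7≤9 ✓
Π(2lᵢ+1) = 3×17×15 = 765
triangle coeff Δ(1,8,7) = 1/2040
Σ_t [1,1]: t=1:−1/25401600 = -1/25401600
(3j)²=8/255 [(1 8 7; 0 0 0)], sign=+1
Σ_t [1,1]: t=1:−1/958003200 = -1/958003200
(3j)²=13/680 [(1 8 7; 0 -5 5)], sign=-1
⇒ 4πI² = 39/85
I = (-1)√(39/85/(4π)) = -0.19108118

-0.191081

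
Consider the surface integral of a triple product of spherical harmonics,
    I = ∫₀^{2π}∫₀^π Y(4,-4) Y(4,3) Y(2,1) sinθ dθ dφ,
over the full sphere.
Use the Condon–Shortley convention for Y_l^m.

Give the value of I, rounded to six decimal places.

0.198645

m-sum 0 ✓  L=10 even ✓  0≤2≤8 ✓
Π(2lᵢ+1) = 9×9×5 = 405
triangle coeff Δ(4,4,2) = 1/13860
Σ_t [2,4]: t=2:+1/192 t=3:−1/36 t=4:+1/192 = -5/288
(3j)²=20/693 [(4 4 2; 0 0 0)], sign=-1
Σ_t [6,6]: t=6:+1/1440 = 1/1440
(3j)²=7/165 [(4 4 2; -4 3 1)], sign=-1
⇒ 4πI² = 60/121
I = (+1)√(60/121/(4π)) = 0.19864517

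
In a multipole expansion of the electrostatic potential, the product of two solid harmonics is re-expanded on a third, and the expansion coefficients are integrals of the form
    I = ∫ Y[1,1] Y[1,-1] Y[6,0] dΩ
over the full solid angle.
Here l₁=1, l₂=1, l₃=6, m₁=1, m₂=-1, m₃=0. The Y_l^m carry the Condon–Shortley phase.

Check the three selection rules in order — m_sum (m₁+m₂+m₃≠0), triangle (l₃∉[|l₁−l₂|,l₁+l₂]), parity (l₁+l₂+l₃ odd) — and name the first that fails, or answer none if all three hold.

triangle

Σmᵢ = 0  ✓
l₃∈[|l₁−l₂|,l₁+l₂]=[0,2], have l₃=6  ✗
Σlᵢ = 8 ⇒ even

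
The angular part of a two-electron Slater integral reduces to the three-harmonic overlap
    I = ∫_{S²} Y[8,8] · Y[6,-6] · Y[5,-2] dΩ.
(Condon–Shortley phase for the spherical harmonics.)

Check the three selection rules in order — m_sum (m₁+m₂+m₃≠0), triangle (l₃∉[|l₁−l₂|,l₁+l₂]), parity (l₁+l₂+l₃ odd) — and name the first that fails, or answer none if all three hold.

m₁+m₂+m₃ = 8 − 6 − 2 = 0  ✓
triangle: |8−6|=2 ≤ l₃=5 ≤ 8+6=14  ✓
parity: l₁+l₂+l₃ = 19 is odd  ✗

parity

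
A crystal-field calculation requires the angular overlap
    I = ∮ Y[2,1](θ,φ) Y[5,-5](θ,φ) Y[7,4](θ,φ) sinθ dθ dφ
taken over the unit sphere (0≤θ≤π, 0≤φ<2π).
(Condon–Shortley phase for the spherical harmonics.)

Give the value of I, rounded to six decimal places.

Rules hold: Σm=0, L=14 even, 3≤7≤7.
N = 5·11·15 = 825
Δ = 0!·4!·10!/15! = 1/15015
Racah Σ t=0..0: t=0:+1/57600 = 1/57600
⇒ 3j(2 5 7; 0 0 0)² = 21/715, sgn -1
Racah Σ t=0..0: t=0:+1/21772800 = 1/21772800
⇒ 3j(2 5 7; 1 -5 4)² = 1/1365, sgn -1
4πI² = N·(3j₀)²·(3jₘ)² = 3/169
I = +1·√(0.0177515/4π) = 0.03758481

0.037585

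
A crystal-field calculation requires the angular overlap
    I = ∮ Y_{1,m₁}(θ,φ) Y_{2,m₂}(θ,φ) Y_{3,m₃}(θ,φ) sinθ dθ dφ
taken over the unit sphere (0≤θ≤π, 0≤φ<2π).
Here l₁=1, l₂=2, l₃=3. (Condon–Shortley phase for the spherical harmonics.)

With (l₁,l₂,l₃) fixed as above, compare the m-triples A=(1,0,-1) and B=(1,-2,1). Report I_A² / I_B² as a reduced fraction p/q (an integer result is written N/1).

6/1

l's match ⇒ only the (l;m) 3-j factors differ between A and B.
A: triangle coeff Δ(1,2,3) = 1/105; Σ_t [0,0]: t=0:+1/8 = 1/8; (3j)²=2/35 [(1 2 3; 1 0 -1)], sign=+1
B: triangle coeff Δ(1,2,3) = 1/105; Σ_t [0,0]: t=0:+1/48 = 1/48; (3j)²=1/105 [(1 2 3; 1 -2 1)], sign=+1
I_A²/I_B² = (2/35)/(1/105) = 6/1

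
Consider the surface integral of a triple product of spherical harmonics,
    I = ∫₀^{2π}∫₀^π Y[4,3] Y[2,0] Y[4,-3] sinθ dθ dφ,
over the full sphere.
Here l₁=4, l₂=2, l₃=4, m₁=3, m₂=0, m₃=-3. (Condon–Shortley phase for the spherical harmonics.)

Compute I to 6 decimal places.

Rules hold: Σm=0, L=10 even, 2≤4≤6.
N = 9·5·9 = 405
Δ = 2!·6!·2!/11! = 1/13860
Racah Σ t=0..2: t=0:+1/192 t=1:−1/36 t=2:+1/192 = -5/288
⇒ 3j(4 2 4; 0 0 0)² = 20/693, sgn -1
Racah Σ t=0..1: t=0:+1/480 t=1:−1/720 = 1/1440
⇒ 3j(4 2 4; 3 0 -3)² = 7/1980, sgn -1
4πI² = N·(3j₀)²·(3jₘ)² = 5/121
I = +1·√(0.0413223/4π) = 0.05734392

0.057344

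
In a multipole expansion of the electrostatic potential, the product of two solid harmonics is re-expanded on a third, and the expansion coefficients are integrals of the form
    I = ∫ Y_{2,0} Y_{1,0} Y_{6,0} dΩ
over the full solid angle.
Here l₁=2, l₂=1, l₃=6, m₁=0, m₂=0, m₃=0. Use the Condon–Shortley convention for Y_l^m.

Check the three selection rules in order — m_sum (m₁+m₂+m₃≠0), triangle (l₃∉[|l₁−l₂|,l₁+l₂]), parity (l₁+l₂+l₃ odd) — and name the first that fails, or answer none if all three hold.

triangle

azimuthal sum: 0 + 0 + 0 = 0  ✓
1 ≤ 6 ≤ 3 (triangle on l)  ✗
L = 2 + 1 + 6 = 9 (odd)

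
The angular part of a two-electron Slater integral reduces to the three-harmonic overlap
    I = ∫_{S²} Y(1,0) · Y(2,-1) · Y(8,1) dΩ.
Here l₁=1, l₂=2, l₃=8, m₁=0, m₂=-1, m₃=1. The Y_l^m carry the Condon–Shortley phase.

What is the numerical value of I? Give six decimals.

0.000000

|1−2|≤8≤1+2 violated ⇒ I = 0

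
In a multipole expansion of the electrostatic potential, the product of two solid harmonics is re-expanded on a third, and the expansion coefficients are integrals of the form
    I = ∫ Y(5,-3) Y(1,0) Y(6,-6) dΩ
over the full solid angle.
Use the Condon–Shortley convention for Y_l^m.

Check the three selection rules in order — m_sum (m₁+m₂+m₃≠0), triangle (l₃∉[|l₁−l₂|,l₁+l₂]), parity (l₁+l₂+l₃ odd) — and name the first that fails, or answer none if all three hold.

m₁+m₂+m₃ = -3 + 0 − 6 = -9  ✗
triangle: |5−1|=4 ≤ l₃=6 ≤ 5+1=6
parity: l₁+l₂+l₃ = 12 is even

m_sum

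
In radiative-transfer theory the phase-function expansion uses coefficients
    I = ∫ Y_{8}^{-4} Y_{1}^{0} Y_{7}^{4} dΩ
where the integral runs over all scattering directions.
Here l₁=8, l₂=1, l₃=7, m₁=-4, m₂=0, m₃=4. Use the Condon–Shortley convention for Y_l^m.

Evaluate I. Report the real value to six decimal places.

Rules hold: Σm=0, L=16 even, 7≤7≤9.
N = 17·3·15 = 765
Δ = 2!·14!·0!/17! = 1/2040
Racah Σ t=1..1: t=1:−1/25401600 = -1/25401600
⇒ 3j(8 1 7; 0 0 0)² = 8/255, sgn +1
Racah Σ t=1..1: t=1:−1/239500800 = -1/239500800
⇒ 3j(8 1 7; -4 0 4)² = 2/85, sgn +1
4πI² = N·(3j₀)²·(3jₘ)² = 48/85
I = +1·√(0.564706/4π) = 0.21198553

0.211986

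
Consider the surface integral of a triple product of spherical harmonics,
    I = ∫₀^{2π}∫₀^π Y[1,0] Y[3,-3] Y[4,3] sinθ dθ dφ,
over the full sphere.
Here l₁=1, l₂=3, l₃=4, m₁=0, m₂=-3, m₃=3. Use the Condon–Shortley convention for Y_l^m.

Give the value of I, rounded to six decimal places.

-0.162868

Checks pass: Σm=0; 8 even; l₃=4∈[2,4].
(2·1+1)(2·3+1)(2·4+1) = 189
Δ: 0! 2! 6! / 9! → 1/252
sum: t=0:+1/36 = 1/36
3j²(1 3 4; 0 0 0) = Δ·Π!·Σ² = 4/63  (sign +1)
sum: t=0:+1/720 = 1/720
3j²(1 3 4; 0 -3 3) = Δ·Π!·Σ² = 1/36  (sign -1)
combine: 4πI² = 189·4/63·1/36 = 1/3
take √, sign -1: I = -0.16286750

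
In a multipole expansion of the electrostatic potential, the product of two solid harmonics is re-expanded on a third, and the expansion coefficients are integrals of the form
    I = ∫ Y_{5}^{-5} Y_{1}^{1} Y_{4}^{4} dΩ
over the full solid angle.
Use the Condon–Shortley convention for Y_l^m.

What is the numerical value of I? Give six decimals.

m-sum 0 ✓  L=10 even ✓  4≤4≤6 ✓
Π(2lᵢ+1) = 11×3×9 = 297
triangle coeff Δ(5,1,4) = 1/495
Σ_t [1,1]: t=1:−1/576 = -1/576
(3j)²=5/99 [(5 1 4; 0 0 0)], sign=-1
Σ_t [2,2]: t=2:+1/80640 = 1/80640
(3j)²=1/11 [(5 1 4; -5 1 4)], sign=+1
⇒ 4πI² = 15/11
I = (-1)√(15/11/(4π)) = -0.32941575

-0.329416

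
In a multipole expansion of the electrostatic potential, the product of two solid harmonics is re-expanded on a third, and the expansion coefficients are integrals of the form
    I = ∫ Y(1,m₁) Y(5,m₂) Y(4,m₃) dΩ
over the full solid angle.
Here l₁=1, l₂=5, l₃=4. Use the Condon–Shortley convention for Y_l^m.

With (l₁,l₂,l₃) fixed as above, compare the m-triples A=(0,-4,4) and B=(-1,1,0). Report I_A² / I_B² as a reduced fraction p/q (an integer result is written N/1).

l's match ⇒ only the (l;m) 3-j factors differ between A and B.
A: triangle coeff Δ(1,5,4) = 1/495; Σ_t [1,1]: t=1:−1/40320 = -1/40320; (3j)²=1/55 [(1 5 4; 0 -4 4)], sign=-1
B: triangle coeff Δ(1,5,4) = 1/495; Σ_t [2,2]: t=2:+1/1152 = 1/1152; (3j)²=1/33 [(1 5 4; -1 1 0)], sign=+1
I_A²/I_B² = (1/55)/(1/33) = 3/5

3/5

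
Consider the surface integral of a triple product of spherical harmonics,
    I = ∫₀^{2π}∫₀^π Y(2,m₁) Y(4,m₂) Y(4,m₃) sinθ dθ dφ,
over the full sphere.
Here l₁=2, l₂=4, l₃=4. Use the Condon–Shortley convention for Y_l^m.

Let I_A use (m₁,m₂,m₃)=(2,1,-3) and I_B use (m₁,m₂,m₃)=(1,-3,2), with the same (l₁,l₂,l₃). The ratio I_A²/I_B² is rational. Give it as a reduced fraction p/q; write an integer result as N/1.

18/25

Shared (l₁,l₂,l₃)=(2,4,4): N and (l;000)² cancel in I_A²/I_B².
A: Δ = 2!·2!·6!/11! = 1/13860; Racah Σ t=0..0: t=0:+1/480 = 1/480; ⇒ 3j(2 4 4; 2 1 -3)² = 3/110, sgn -1
B: Δ = 2!·2!·6!/11! = 1/13860; Racah Σ t=0..1: t=0:+1/240 t=1:−1/1440 = 1/288; ⇒ 3j(2 4 4; 1 -3 2)² = 5/132, sgn +1
I_A²/I_B² = (3/110)/(5/132) = 18/25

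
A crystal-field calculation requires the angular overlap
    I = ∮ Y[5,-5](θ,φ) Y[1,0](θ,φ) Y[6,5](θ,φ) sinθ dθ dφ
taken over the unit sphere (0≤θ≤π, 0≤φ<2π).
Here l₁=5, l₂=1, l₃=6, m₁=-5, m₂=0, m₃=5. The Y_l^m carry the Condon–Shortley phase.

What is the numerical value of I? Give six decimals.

-0.135514

Rules hold: Σm=0, L=12 even, 4≤6≤6.
N = 11·3·13 = 429
Δ = 0!·10!·2!/13! = 1/858
Racah Σ t=0..0: t=0:+1/14400 = 1/14400
⇒ 3j(5 1 6; 0 0 0)² = 6/143, sgn +1
Racah Σ t=0..0: t=0:+1/3628800 = 1/3628800
⇒ 3j(5 1 6; -5 0 5)² = 1/78, sgn -1
4πI² = N·(3j₀)²·(3jₘ)² = 3/13
I = -1·√(0.230769/4π) = -0.13551395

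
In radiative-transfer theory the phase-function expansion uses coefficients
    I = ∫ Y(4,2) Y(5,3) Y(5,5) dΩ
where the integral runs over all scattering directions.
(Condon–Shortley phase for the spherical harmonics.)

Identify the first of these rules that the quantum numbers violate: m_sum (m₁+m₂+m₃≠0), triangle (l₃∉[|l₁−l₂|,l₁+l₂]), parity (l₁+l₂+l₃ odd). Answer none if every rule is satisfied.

Σmᵢ = 10  ✗
l₃∈[|l₁−l₂|,l₁+l₂]=[1,9], have l₃=5
Σlᵢ = 14 ⇒ even

m_sum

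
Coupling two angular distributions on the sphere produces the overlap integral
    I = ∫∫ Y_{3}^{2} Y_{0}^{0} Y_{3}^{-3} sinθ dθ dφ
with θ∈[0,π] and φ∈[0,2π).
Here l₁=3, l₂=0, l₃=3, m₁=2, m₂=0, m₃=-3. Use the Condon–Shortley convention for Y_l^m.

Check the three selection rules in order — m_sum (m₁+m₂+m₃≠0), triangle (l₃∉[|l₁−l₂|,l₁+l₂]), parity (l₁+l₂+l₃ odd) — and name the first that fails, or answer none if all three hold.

m_sum

azimuthal sum: 2 + 0 − 3 = -1  ✗
3 ≤ 3 ≤ 3 (triangle on l)
L = 3 + 0 + 3 = 6 (even)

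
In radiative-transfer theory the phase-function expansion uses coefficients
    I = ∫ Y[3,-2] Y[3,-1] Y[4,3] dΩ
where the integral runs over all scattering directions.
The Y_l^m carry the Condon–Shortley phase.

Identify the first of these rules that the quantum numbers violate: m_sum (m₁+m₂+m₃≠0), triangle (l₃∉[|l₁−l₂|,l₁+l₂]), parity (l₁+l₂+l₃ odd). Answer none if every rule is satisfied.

azimuthal sum: -2 − 1 + 3 = 0  ✓
0 ≤ 4 ≤ 6 (triangle on l)  ✓
L = 3 + 3 + 4 = 10 (even)  ✓

none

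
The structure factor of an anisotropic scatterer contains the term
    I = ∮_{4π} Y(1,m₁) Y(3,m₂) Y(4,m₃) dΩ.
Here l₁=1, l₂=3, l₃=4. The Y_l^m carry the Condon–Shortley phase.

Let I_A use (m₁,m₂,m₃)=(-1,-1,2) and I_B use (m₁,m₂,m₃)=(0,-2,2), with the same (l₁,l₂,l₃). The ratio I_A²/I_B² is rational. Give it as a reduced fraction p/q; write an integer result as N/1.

Same 1,3,4: normalisation and zero-m 3j drop out of the ratio.
A: Δ: 0! 2! 6! / 9! → 1/252; sum: t=0:+1/96 = 1/96; 3j²(1 3 4; -1 -1 2) = Δ·Π!·Σ² = 5/84  (sign +1)
B: Δ: 0! 2! 6! / 9! → 1/252; sum: t=0:+1/120 = 1/120; 3j²(1 3 4; 0 -2 2) = Δ·Π!·Σ² = 1/21  (sign +1)
I_A²/I_B² = (5/84)/(1/21) = 5/4

5/4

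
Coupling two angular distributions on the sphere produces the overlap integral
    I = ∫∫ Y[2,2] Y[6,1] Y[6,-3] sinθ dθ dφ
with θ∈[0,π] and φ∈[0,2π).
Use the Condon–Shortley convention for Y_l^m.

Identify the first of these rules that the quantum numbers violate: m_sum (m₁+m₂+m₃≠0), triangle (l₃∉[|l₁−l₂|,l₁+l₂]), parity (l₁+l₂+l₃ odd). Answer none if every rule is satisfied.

none

azimuthal sum: 2 + 1 − 3 = 0  ✓
4 ≤ 6 ≤ 8 (triangle on l)  ✓
L = 2 + 6 + 6 = 14 (even)  ✓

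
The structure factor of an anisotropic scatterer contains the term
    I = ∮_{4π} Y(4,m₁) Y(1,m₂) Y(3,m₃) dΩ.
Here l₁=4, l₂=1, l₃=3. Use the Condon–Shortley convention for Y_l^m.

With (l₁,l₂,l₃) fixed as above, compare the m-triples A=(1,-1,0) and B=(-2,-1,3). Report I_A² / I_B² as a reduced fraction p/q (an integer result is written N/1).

10/1

l's match ⇒ only the (l;m) 3-j factors differ between A and B.
A: triangle coeff Δ(4,1,3) = 1/252; Σ_t [0,0]: t=0:+1/72 = 1/72; (3j)²=5/126 [(4 1 3; 1 -1 0)], sign=-1
B: triangle coeff Δ(4,1,3) = 1/252; Σ_t [0,0]: t=0:+1/1440 = 1/1440; (3j)²=1/252 [(4 1 3; -2 -1 3)], sign=+1
I_A²/I_B² = (5/126)/(1/252) = 10/1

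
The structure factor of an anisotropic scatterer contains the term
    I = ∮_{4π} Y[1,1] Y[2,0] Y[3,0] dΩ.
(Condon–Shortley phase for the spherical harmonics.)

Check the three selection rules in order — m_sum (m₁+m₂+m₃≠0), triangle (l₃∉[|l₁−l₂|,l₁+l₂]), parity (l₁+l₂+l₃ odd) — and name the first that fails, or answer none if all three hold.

m_sum

azimuthal sum: 1 + 0 + 0 = 1  ✗
1 ≤ 3 ≤ 3 (triangle on l)
L = 1 + 2 + 3 = 6 (even)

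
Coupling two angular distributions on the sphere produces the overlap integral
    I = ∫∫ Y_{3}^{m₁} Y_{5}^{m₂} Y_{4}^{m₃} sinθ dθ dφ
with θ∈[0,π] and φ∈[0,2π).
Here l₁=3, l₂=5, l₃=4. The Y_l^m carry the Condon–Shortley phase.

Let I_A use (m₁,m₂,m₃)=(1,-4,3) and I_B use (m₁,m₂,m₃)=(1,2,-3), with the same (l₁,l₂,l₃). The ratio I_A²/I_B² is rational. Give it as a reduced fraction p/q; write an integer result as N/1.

3/49

l's match ⇒ only the (l;m) 3-j factors differ between A and B.
A: triangle coeff Δ(3,5,4) = 1/180180; Σ_t [0,1]: t=0:+1/5760 t=1:−1/4320 = -1/17280; (3j)²=7/4290 [(3 5 4; 1 -4 3)], sign=+1
B: triangle coeff Δ(3,5,4) = 1/180180; Σ_t [1,2]: t=1:−1/4320 t=2:+1/960 = 7/8640; (3j)²=343/12870 [(3 5 4; 1 2 -3)], sign=-1
I_A²/I_B² = (7/4290)/(343/12870) = 3/49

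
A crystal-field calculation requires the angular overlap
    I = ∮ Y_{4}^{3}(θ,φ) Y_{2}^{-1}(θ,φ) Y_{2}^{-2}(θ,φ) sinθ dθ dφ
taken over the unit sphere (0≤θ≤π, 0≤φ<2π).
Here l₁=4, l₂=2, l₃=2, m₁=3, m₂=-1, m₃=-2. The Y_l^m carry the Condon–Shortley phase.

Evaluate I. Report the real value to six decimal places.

Rules hold: Σm=0, L=8 even, 2≤2≤6.
N = 9·5·5 = 225
Δ = 4!·4!·0!/9! = 1/630
Racah Σ t=2..2: t=2:+1/16 = 1/16
⇒ 3j(4 2 2; 0 0 0)² = 2/35, sgn +1
Racah Σ t=1..1: t=1:−1/144 = -1/144
⇒ 3j(4 2 2; 3 -1 -2)² = 1/18, sgn -1
4πI² = N·(3j₀)²·(3jₘ)² = 5/7
I = -1·√(0.714286/4π) = -0.23841361

-0.238414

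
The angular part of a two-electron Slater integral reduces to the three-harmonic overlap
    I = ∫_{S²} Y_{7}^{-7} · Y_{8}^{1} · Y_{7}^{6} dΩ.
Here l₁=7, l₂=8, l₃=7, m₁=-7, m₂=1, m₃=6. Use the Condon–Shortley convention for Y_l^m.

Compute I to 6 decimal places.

Rules hold: Σm=0, L=22 even, 1≤7≤15.
N = 15·17·15 = 3825
Δ = 8!·6!·8!/23! = 1/22086194130
Racah Σ t=1..7: t=1:−1/18289152000 t=2:+1/248832000 t=3:−1/24883200 t=4:+1/11943936 t=5:−1/24883200 t=6:+1/248832000 t=7:−1/18289152000 = 11/975421440
⇒ 3j(7 8 7; 0 0 0)² = 1750/289731, sgn -1
Racah Σ t=8..8: t=8:+1/146313216000 = 1/146313216000
⇒ 3j(7 8 7; -7 1 6)² = 78/37145, sgn -1
4πI² = N·(3j₀)²·(3jₘ)² = 157500/3246473
I = +1·√(0.0485142/4π) = 0.06213402

0.062134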